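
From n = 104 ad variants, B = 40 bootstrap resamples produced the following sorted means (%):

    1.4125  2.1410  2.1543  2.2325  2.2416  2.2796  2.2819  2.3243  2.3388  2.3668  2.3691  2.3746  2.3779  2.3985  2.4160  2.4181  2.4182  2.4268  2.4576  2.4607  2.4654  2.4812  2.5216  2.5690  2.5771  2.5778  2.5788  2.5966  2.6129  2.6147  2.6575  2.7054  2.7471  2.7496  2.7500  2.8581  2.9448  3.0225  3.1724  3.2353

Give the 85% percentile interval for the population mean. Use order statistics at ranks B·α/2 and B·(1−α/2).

(2.1543, 2.9448)

α = 0.15; lower rank = 40 × 0.075 = 3; upper rank = 40 × 0.925 = 37.
The 3rd smallest replicate is 2.1543; the 37th is 2.9448.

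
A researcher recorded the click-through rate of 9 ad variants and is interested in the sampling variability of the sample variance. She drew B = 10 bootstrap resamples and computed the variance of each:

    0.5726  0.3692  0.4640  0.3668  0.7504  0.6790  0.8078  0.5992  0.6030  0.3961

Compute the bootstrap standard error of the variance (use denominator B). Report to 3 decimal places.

Bootstrap SE is the standard deviation of the 10 replicate variances.
Mean of replicates: (0.5726 + 0.3692 + 0.4640 + 0.3668 + 0.7504 + 0.6790 + 0.8078 + 0.5992 + 0.6030 + 0.3961) / 10 = 5.60810 / 10 = 0.56081
Sum of squared deviations: (+0.01179)² + (−0.19161)² + (−0.09681)² + (−0.19401)² + (+0.18959)² + (+0.11819)² + (+0.24699)² + (+0.03839)² + (+0.04219)² + (−0.16471)² = 0.22517
Variance = 0.22517 / 10 = 0.02252
SE* = √0.02252

SE* = 0.150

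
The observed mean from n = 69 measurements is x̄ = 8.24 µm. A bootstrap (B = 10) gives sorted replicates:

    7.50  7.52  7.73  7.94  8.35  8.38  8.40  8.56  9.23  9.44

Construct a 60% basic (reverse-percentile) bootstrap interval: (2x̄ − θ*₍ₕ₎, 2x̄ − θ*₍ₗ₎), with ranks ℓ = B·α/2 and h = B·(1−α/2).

(7.92, 8.96)

Percentile endpoints at ranks 2 and 8: θ*₍2₎ = 7.52, θ*₍8₎ = 8.56.
Basic interval reflects these around x̄:
  lower = 2 × 8.24 − 8.56 = 7.92
  upper = 2 × 8.24 − 7.52 = 8.96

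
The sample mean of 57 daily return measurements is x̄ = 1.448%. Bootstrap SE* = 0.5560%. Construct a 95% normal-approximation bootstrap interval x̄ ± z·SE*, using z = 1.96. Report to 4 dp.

Margin = 1.96 × 0.5560 = 1.08976
Interval: 1.448 ± 1.08976

(0.3582, 2.5378)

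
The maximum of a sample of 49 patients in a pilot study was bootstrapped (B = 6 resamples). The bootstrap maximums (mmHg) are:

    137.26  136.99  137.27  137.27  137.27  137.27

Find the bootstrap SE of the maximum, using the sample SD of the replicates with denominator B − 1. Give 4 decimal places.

SE* = 0.1136

Bootstrap SE is the standard deviation of the 6 replicate maximums.
Mean of replicates: (137.26 + 136.99 + 137.27 + 137.27 + 137.27 + 137.27) / 6 = 823.33000 / 6 = 137.22167
Sum of squared deviations: (+0.03833)² + (−0.23167)² + (+0.04833)² + (+0.04833)² + (+0.04833)² + (+0.04833)² = 0.06448
Variance = 0.06448 / 5 = 0.01290
SE* = √0.01290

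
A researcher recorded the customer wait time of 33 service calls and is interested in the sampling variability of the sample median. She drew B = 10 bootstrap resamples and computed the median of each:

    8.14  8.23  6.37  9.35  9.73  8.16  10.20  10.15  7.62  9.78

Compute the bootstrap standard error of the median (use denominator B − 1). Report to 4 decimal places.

Bootstrap SE is the standard deviation of the 10 replicate medians.
Mean of replicates: (8.14 + 8.23 + 6.37 + 9.35 + 9.73 + 8.16 + 10.20 + 10.15 + 7.62 + 9.78) / 10 = 87.73000 / 10 = 8.77300
Sum of squared deviations: (−0.63300)² + (−0.54300)² + (−2.40300)² + (+0.57700)² + (+0.95700)² + (−0.61300)² + (+1.42700)² + (+1.37700)² + (−1.15300)² + (+1.00700)² = 14.37041
Variance = 14.37041 / 9 = 1.59671
SE* = √1.59671

SE* = 1.2636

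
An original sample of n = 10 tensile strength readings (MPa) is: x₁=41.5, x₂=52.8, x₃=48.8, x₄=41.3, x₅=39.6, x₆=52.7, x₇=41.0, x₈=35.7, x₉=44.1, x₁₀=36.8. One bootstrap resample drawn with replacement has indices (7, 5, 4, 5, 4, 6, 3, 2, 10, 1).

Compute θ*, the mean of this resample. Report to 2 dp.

Resample values: 41.0, 39.6, 41.3, 39.6, 41.3, 52.7, 48.8, 52.8, 36.8, 41.5.
Mean = (41.0 + 39.6 + 41.3 + 39.6 + 41.3 + 52.7 + 48.8 + 52.8 + 36.8 + 41.5) / 10 = 435.40 / 10 = 43.54

θ* = 43.54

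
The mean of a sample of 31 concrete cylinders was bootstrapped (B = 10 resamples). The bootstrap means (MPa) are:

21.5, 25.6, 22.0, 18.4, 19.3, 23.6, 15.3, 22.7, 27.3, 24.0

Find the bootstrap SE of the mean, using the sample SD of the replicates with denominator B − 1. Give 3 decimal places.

Bootstrap SE is the standard deviation of the 10 replicate means.
Mean of replicates: (21.5 + 25.6 + 22.0 + 18.4 + 19.3 + 23.6 + 15.3 + 22.7 + 27.3 + 24.0) / 10 = 219.7000 / 10 = 21.9700
Sum of squared deviations: (−0.4700)² + (+3.6300)² + (+0.0300)² + (−3.5700)² + (−2.6700)² + (+1.6300)² + (−6.6700)² + (+0.7300)² + (+5.3300)² + (+2.0300)² = 113.4810
Variance = 113.4810 / 9 = 12.6090
SE* = √12.6090

SE* = 3.551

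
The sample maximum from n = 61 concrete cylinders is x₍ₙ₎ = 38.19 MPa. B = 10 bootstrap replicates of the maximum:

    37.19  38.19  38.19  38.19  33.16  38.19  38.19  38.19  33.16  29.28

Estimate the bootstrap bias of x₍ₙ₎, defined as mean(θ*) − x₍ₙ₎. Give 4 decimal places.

mean(θ*) = (37.19 + 38.19 + 38.19 + 38.19 + 33.16 + 38.19 + 38.19 + 38.19 + 33.16 + 29.28) / 10 = 36.19300
bias = 36.19300 − 38.19

bias = −1.9970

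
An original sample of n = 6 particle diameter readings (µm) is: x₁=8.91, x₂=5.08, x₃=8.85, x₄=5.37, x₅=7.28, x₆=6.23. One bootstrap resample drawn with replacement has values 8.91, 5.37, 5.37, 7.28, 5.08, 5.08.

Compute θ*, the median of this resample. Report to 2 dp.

θ* = 5.37

Sorted: 5.08, 5.08, 5.37, 5.37, 7.28, 8.91
Median = average of the two middle values = 5.37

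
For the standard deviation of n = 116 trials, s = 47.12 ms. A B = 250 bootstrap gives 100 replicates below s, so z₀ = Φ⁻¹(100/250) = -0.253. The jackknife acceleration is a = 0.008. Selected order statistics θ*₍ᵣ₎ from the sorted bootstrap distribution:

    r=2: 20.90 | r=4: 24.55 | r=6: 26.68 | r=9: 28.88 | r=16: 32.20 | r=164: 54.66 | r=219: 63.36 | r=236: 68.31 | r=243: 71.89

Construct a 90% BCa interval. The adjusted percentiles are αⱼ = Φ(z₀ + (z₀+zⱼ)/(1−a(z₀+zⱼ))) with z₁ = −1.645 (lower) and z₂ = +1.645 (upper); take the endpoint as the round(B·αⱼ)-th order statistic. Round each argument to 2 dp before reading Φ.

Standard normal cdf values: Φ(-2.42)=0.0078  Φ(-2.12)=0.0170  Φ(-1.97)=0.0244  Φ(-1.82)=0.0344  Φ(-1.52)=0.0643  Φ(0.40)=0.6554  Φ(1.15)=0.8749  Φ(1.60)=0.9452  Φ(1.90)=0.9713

Lower: z₀ + z₁ = -0.253 + (-1.645) = -1.898; 1 − a(z₀+z₁) = 1 − (0.008)(-1.898) = 1.0152; argument = -0.253 + (-1.898)/1.0152 = -2.1226 → -2.12.
α₁ = Φ(-2.12) = 0.0170; rank = round(250 × 0.0170) = 4; θ*₍4₎ = 24.55.
Upper: z₀ + z₂ = 1.392; 1 − a(z₀+z₂) = 0.9889; argument = 1.1547 → 1.15; α₂ = 0.8749; rank = 219; θ*₍219₎ = 63.36.

(24.55, 63.36)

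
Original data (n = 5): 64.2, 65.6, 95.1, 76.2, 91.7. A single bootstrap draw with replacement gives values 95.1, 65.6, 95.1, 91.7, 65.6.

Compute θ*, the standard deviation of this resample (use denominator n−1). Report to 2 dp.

Mean = 82.6200; sum of squared deviations = 973.3080
s² = 973.3080 / 4 = 243.3270
s = √243.3270 = 15.60

θ* = 15.60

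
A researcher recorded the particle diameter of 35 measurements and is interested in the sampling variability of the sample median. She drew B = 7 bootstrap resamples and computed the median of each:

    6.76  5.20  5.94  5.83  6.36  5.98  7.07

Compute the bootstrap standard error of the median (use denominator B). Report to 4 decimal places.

Bootstrap SE is the standard deviation of the 7 replicate medians.
Mean of replicates: (6.76 + 5.20 + 5.94 + 5.83 + 6.36 + 5.98 + 7.07) / 7 = 43.14000 / 7 = 6.16286
Sum of squared deviations: (+0.59714)² + (−0.96286)² + (−0.22286)² + (−0.33286)² + (+0.19714)² + (−0.18286)² + (+0.90714)² = 2.33934
Variance = 2.33934 / 7 = 0.33419
SE* = √0.33419

SE* = 0.5781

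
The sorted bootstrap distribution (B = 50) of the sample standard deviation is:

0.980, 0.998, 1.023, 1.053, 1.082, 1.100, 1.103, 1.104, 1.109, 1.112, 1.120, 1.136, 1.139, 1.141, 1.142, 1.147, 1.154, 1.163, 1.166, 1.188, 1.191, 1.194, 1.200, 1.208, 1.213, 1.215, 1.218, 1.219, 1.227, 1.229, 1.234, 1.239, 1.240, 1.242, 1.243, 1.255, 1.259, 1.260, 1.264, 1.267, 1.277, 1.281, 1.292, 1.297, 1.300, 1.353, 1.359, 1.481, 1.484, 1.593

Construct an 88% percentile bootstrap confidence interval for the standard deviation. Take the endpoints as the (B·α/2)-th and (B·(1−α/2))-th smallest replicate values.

(1.023, 1.359)

α = 0.12; lower rank = 50 × 0.060 = 3; upper rank = 50 × 0.940 = 47.
The 3rd smallest replicate is 1.023; the 47th is 1.359.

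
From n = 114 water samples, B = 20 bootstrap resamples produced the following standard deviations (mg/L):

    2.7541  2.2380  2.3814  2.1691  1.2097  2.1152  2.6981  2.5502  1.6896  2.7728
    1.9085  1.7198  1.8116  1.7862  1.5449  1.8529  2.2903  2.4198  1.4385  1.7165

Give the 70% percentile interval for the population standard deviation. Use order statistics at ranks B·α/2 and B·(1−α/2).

(1.5449, 2.5502)

Sorted replicates: 1.2097, 1.4385, 1.5449, 1.6896, 1.7165, 1.7198, 1.7862, 1.8116, 1.8529, 1.9085, 2.1152, 2.1691, 2.2380, 2.2903, 2.3814, 2.4198, 2.5502, 2.6981, 2.7541, 2.7728
α = 0.30; lower rank = 20 × 0.150 = 3; upper rank = 20 × 0.850 = 17.
The 3rd smallest replicate is 1.5449; the 17th is 2.5502.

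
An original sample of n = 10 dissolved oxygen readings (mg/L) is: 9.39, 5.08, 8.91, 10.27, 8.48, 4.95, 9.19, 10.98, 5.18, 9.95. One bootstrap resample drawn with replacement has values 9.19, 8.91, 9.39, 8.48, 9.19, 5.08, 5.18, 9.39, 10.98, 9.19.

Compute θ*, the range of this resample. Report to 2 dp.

Range = 10.98 − 5.08 = 5.90

θ* = 5.90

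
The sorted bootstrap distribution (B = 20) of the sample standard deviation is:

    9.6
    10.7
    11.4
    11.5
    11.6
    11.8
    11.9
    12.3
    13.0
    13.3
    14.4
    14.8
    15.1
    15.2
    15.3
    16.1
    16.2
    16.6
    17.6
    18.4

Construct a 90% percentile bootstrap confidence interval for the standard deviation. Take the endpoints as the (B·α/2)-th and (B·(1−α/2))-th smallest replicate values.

α = 0.10; lower rank = 20 × 0.050 = 1; upper rank = 20 × 0.950 = 19.
The 1st smallest replicate is 9.6; the 19th is 17.6.

(9.6, 17.6)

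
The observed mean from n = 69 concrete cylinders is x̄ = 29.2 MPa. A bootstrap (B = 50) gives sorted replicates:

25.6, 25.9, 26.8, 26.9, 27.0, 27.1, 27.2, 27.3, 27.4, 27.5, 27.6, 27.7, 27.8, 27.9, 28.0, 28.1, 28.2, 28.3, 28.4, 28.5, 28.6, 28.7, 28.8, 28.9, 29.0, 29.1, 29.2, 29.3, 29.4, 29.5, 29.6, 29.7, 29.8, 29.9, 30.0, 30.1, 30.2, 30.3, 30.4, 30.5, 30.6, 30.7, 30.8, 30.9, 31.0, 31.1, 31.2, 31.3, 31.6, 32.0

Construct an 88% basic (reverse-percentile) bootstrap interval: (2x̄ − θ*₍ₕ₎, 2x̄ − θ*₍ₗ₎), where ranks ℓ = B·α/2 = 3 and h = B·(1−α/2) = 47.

(27.2, 31.6)

Percentile endpoints at ranks 3 and 47: θ*₍3₎ = 26.8, θ*₍47₎ = 31.2.
Basic interval reflects these around x̄:
  lower = 2 × 29.2 − 31.2 = 27.2
  upper = 2 × 29.2 − 26.8 = 31.6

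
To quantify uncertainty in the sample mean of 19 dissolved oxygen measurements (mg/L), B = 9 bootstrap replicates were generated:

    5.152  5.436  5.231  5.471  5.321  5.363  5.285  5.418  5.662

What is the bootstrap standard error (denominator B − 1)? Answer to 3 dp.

Bootstrap SE is the standard deviation of the 9 replicate means.
Mean of replicates: (5.152 + 5.436 + 5.231 + 5.471 + 5.321 + 5.363 + 5.285 + 5.418 + 5.662) / 9 = 48.3390 / 9 = 5.3710
Sum of squared deviations: (−0.2190)² + (+0.0650)² + (−0.1400)² + (+0.1000)² + (−0.0500)² + (−0.0080)² + (−0.0860)² + (+0.0470)² + (+0.2910)² = 0.1786
Variance = 0.1786 / 8 = 0.0223
SE* = √0.0223

SE* = 0.149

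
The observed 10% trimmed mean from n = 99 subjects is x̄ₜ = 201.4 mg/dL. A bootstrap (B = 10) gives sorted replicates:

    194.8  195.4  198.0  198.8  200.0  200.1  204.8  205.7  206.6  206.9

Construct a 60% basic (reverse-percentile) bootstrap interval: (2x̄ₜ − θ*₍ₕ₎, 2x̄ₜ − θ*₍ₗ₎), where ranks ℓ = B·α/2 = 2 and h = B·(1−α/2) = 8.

(197.1, 207.4)

Percentile endpoints at ranks 2 and 8: θ*₍2₎ = 195.4, θ*₍8₎ = 205.7.
Basic interval reflects these around x̄ₜ:
  lower = 2 × 201.4 − 205.7 = 197.1
  upper = 2 × 201.4 − 195.4 = 207.4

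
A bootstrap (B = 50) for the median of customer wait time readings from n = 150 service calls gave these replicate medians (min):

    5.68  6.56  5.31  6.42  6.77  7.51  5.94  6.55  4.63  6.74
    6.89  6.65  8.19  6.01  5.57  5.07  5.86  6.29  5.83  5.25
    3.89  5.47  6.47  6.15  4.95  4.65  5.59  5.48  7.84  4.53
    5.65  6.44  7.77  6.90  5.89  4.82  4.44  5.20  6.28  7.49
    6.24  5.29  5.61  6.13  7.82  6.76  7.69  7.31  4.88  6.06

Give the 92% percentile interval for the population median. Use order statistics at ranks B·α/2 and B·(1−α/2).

(4.44, 7.82)

Sorted replicates: 3.89, 4.44, 4.53, 4.63, 4.65, 4.82, 4.88, 4.95, 5.07, 5.20, 5.25, 5.29, 5.31, 5.47, 5.48, 5.57, 5.59, 5.61, 5.65, 5.68, 5.83, 5.86, 5.89, 5.94, 6.01, 6.06, 6.13, 6.15, 6.24, 6.28, 6.29, 6.42, 6.44, 6.47, 6.55, 6.56, 6.65, 6.74, 6.76, 6.77, 6.89, 6.90, 7.31, 7.49, 7.51, 7.69, 7.77, 7.82, 7.84, 8.19
α = 0.08; lower rank = 50 × 0.040 = 2; upper rank = 50 × 0.960 = 48.
The 2nd smallest replicate is 4.44; the 48th is 7.82.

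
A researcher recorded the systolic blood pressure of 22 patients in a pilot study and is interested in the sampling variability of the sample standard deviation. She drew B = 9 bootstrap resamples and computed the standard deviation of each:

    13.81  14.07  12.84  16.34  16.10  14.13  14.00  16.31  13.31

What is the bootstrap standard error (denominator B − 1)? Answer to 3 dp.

Bootstrap SE is the standard deviation of the 9 replicate standard deviations.
Mean of replicates: (13.81 + 14.07 + 12.84 + 16.34 + 16.10 + 14.13 + 14.00 + 16.31 + 13.31) / 9 = 130.9100 / 9 = 14.5456
Sum of squared deviations: (−0.7356)² + (−0.4756)² + (−1.7056)² + (+1.7944)² + (+1.5544)² + (−0.4156)² + (−0.5456)² + (+1.7644)² + (−1.2356)² = 14.4226
Variance = 14.4226 / 8 = 1.8028
SE* = √1.8028

SE* = 1.343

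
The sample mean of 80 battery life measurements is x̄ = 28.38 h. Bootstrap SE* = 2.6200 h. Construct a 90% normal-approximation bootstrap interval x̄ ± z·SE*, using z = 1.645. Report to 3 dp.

(24.070, 32.690)

Margin = 1.645 × 2.6200 = 4.3099
Interval: 28.38 ± 4.3099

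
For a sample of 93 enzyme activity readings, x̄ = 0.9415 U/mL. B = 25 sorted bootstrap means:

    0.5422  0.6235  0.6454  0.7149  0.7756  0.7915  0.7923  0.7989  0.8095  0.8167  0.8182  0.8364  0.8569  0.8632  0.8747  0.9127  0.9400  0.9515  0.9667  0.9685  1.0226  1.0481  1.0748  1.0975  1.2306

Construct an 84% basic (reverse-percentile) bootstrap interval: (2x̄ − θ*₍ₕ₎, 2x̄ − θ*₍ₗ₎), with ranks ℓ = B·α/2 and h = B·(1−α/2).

(0.8082, 1.2595)

Percentile endpoints at ranks 2 and 23: θ*₍2₎ = 0.6235, θ*₍23₎ = 1.0748.
Basic interval reflects these around x̄:
  lower = 2 × 0.9415 − 1.0748 = 0.8082
  upper = 2 × 0.9415 − 0.6235 = 1.2595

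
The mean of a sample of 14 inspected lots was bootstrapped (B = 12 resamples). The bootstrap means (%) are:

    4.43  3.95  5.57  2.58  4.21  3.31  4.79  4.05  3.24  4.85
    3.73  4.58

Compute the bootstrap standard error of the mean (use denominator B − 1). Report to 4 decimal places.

Bootstrap SE is the standard deviation of the 12 replicate means.
Mean of replicates: (4.43 + 3.95 + 5.57 + 2.58 + 4.21 + 3.31 + 4.79 + 4.05 + 3.24 + 4.85 + 3.73 + 4.58) / 12 = 49.29000 / 12 = 4.10750
Sum of squared deviations: (+0.32250)² + (−0.15750)² + (+1.46250)² + (−1.52750)² + (+0.10250)² + (−0.79750)² + (+0.68250)² + (−0.05750)² + (−0.86750)² + (+0.74250)² + (−0.37750)² + (+0.47250)² = 7.38622
Variance = 7.38622 / 11 = 0.67147
SE* = √0.67147

SE* = 0.8194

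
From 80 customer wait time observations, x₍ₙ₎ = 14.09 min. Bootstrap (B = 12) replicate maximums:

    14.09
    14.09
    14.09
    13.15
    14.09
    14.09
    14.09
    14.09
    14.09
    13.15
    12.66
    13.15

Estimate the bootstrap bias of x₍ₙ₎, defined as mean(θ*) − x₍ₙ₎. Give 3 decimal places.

bias = −0.354

mean(θ*) = (14.09 + 14.09 + 14.09 + 13.15 + 14.09 + 14.09 + 14.09 + 14.09 + 14.09 + 13.15 + 12.66 + 13.15) / 12 = 13.7358
bias = 13.7358 − 14.09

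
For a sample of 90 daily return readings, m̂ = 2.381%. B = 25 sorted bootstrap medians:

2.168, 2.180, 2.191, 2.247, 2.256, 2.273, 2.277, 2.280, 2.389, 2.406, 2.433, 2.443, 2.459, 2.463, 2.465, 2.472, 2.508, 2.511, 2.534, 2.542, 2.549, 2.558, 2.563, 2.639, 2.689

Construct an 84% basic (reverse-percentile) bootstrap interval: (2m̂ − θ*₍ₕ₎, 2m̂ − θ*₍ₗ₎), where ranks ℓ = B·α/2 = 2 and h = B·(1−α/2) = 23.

Percentile endpoints at ranks 2 and 23: θ*₍2₎ = 2.180, θ*₍23₎ = 2.563.
Basic interval reflects these around m̂:
  lower = 2 × 2.381 − 2.563 = 2.199
  upper = 2 × 2.381 − 2.180 = 2.582

(2.199, 2.582)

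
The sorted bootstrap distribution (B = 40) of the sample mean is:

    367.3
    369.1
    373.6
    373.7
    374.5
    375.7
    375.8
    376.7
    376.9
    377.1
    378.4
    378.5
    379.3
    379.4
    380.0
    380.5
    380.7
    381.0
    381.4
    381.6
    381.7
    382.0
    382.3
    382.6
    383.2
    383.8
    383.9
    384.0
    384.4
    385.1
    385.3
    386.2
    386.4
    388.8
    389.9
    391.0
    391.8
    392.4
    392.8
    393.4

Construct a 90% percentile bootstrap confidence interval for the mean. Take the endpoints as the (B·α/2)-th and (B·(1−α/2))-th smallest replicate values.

(369.1, 392.4)

α = 0.10; lower rank = 40 × 0.050 = 2; upper rank = 40 × 0.950 = 38.
The 2nd smallest replicate is 369.1; the 38th is 392.4.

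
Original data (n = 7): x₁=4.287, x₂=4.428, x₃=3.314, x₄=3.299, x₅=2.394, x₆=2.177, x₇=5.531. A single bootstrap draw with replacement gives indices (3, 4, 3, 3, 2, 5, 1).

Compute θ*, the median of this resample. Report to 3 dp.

Resample values: 3.314, 3.299, 3.314, 3.314, 4.428, 2.394, 4.287.
Sorted: 2.394, 3.299, 3.314, 3.314, 3.314, 4.287, 4.428
Median = middle value = 3.314

θ* = 3.314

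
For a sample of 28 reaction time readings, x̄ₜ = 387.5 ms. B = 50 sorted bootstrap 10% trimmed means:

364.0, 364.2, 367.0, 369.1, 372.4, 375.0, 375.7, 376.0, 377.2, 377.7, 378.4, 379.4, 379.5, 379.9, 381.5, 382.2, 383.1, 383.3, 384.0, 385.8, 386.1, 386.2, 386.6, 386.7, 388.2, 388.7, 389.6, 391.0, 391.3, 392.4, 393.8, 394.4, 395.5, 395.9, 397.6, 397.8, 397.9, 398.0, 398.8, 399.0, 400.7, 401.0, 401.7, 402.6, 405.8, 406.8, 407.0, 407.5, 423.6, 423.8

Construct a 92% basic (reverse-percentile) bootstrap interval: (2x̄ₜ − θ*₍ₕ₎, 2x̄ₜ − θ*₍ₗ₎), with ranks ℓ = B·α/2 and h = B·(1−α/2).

Percentile endpoints at ranks 2 and 48: θ*₍2₎ = 364.2, θ*₍48₎ = 407.5.
Basic interval reflects these around x̄ₜ:
  lower = 2 × 387.5 − 407.5 = 367.5
  upper = 2 × 387.5 − 364.2 = 410.8

(367.5, 410.8)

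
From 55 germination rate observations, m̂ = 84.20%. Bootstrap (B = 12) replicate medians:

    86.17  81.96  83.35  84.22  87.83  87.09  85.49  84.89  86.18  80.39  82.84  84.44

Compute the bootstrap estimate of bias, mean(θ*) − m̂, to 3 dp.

bias = +0.371

mean(θ*) = (86.17 + 81.96 + 83.35 + 84.22 + 87.83 + 87.09 + 85.49 + 84.89 + 86.18 + 80.39 + 82.84 + 84.44) / 12 = 84.5708
bias = 84.5708 − 84.20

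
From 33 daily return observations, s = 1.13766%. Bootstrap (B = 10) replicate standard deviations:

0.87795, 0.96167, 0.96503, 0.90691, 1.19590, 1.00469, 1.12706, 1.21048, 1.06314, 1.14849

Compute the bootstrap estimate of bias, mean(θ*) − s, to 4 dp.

bias = −0.0915

mean(θ*) = (0.87795 + 0.96167 + 0.96503 + 0.90691 + 1.19590 + 1.00469 + 1.12706 + 1.21048 + 1.06314 + 1.14849) / 10 = 1.04613
bias = 1.04613 − 1.13766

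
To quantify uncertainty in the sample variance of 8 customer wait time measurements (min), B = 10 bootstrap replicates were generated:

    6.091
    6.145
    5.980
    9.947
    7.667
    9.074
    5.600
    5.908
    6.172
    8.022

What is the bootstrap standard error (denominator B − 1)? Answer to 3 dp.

Bootstrap SE is the standard deviation of the 10 replicate variances.
Mean of replicates: (6.091 + 6.145 + 5.980 + 9.947 + 7.667 + 9.074 + 5.600 + 5.908 + 6.172 + 8.022) / 10 = 70.6060 / 10 = 7.0606
Sum of squared deviations: (−0.9696)² + (−0.9156)² + (−1.0806)² + (+2.8864)² + (+0.6064)² + (+2.0134)² + (−1.4606)² + (−1.1526)² + (−0.8886)² + (+0.9614)² = 20.8747
Variance = 20.8747 / 9 = 2.3194
SE* = √2.3194

SE* = 1.523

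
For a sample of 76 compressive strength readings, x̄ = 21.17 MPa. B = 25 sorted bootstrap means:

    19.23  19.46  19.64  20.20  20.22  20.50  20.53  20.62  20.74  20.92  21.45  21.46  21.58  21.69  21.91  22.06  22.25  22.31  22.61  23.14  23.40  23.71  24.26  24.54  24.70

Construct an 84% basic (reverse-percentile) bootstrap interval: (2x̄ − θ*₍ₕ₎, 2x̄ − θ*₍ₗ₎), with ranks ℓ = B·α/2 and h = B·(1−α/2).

Percentile endpoints at ranks 2 and 23: θ*₍2₎ = 19.46, θ*₍23₎ = 24.26.
Basic interval reflects these around x̄:
  lower = 2 × 21.17 − 24.26 = 18.08
  upper = 2 × 21.17 − 19.46 = 22.88

(18.08, 22.88)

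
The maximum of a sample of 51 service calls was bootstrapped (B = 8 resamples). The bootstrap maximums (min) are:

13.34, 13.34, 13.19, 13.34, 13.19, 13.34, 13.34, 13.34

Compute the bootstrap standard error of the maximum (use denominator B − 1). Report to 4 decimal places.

Bootstrap SE is the standard deviation of the 8 replicate maximums.
Mean of replicates: (13.34 + 13.34 + 13.19 + 13.34 + 13.19 + 13.34 + 13.34 + 13.34) / 8 = 106.42000 / 8 = 13.30250
Sum of squared deviations: (+0.03750)² + (+0.03750)² + (−0.11250)² + (+0.03750)² + (−0.11250)² + (+0.03750)² + (+0.03750)² + (+0.03750)² = 0.03375
Variance = 0.03375 / 7 = 0.00482
SE* = √0.00482

SE* = 0.0694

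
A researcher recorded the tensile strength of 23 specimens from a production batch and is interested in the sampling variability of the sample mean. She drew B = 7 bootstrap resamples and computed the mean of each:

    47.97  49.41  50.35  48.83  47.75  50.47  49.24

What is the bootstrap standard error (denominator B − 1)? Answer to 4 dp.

Bootstrap SE is the standard deviation of the 7 replicate means.
Mean of replicates: (47.97 + 49.41 + 50.35 + 48.83 + 47.75 + 50.47 + 49.24) / 7 = 344.02000 / 7 = 49.14571
Sum of squared deviations: (−1.17571)² + (+0.26429)² + (+1.20429)² + (−0.31571)² + (−1.39571)² + (+1.32429)² + (+0.09429)² = 6.71277
Variance = 6.71277 / 6 = 1.11880
SE* = √1.11880

SE* = 1.0577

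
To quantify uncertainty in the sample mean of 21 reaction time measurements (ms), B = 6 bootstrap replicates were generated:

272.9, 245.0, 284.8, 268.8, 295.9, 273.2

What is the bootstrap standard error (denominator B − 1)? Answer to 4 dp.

SE* = 17.1126

Bootstrap SE is the standard deviation of the 6 replicate means.
Mean of replicates: (272.9 + 245.0 + 284.8 + 268.8 + 295.9 + 273.2) / 6 = 1640.60000 / 6 = 273.43333
Sum of squared deviations: (−0.53333)² + (−28.43333)² + (+11.36667)² + (−4.63333)² + (+22.46667)² + (−0.23333)² = 1464.21333
Variance = 1464.21333 / 5 = 292.84267
SE* = √292.84267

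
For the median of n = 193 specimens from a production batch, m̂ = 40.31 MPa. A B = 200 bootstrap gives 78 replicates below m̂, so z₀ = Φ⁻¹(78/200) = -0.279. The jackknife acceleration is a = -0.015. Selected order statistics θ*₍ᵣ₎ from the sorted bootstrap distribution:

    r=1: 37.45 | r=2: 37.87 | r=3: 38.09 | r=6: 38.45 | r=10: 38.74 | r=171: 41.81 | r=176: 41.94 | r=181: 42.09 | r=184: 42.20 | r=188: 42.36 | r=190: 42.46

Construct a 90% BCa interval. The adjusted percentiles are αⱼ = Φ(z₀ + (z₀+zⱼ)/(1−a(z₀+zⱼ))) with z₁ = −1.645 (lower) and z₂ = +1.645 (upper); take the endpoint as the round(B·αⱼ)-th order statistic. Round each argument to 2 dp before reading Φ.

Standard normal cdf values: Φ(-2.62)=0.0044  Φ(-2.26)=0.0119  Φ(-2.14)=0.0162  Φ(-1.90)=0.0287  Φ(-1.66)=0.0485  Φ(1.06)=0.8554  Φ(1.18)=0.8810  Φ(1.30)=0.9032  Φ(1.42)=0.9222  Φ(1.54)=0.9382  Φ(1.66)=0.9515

Lower: z₀ + z₁ = -0.279 + (-1.645) = -1.924; 1 − a(z₀+z₁) = 1 − (-0.015)(-1.924) = 0.9711; argument = -0.279 + (-1.924)/0.9711 = -2.2602 → -2.26.
α₁ = Φ(-2.26) = 0.0119; rank = round(200 × 0.0119) = 2; θ*₍2₎ = 37.87.
Upper: z₀ + z₂ = 1.366; 1 − a(z₀+z₂) = 1.0205; argument = 1.0596 → 1.06; α₂ = 0.8554; rank = 171; θ*₍171₎ = 41.81.

(37.87, 41.81)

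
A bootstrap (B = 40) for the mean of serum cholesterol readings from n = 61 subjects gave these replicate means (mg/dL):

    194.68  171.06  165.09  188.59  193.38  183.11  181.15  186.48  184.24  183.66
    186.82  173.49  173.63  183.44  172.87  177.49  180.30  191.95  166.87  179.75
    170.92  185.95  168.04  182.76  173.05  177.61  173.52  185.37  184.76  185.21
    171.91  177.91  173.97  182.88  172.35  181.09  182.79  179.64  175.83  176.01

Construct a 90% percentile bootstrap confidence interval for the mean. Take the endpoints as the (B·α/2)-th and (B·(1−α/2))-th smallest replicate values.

(166.87, 191.95)

Sorted replicates: 165.09, 166.87, 168.04, 170.92, 171.06, 171.91, 172.35, 172.87, 173.05, 173.49, 173.52, 173.63, 173.97, 175.83, 176.01, 177.49, 177.61, 177.91, 179.64, 179.75, 180.30, 181.09, 181.15, 182.76, 182.79, 182.88, 183.11, 183.44, 183.66, 184.24, 184.76, 185.21, 185.37, 185.95, 186.48, 186.82, 188.59, 191.95, 193.38, 194.68
α = 0.10; lower rank = 40 × 0.050 = 2; upper rank = 40 × 0.950 = 38.
The 2nd smallest replicate is 166.87; the 38th is 191.95.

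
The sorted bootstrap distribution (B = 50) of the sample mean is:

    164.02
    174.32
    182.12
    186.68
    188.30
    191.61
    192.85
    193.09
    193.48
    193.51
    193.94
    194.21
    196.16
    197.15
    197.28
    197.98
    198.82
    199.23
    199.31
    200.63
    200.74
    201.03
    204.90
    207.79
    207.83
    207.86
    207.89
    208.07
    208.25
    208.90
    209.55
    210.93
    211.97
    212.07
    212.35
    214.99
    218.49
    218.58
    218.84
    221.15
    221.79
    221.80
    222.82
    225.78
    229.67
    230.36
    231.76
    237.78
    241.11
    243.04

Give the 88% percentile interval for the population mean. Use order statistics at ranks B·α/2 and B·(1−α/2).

α = 0.12; lower rank = 50 × 0.060 = 3; upper rank = 50 × 0.940 = 47.
The 3rd smallest replicate is 182.12; the 47th is 231.76.

(182.12, 231.76)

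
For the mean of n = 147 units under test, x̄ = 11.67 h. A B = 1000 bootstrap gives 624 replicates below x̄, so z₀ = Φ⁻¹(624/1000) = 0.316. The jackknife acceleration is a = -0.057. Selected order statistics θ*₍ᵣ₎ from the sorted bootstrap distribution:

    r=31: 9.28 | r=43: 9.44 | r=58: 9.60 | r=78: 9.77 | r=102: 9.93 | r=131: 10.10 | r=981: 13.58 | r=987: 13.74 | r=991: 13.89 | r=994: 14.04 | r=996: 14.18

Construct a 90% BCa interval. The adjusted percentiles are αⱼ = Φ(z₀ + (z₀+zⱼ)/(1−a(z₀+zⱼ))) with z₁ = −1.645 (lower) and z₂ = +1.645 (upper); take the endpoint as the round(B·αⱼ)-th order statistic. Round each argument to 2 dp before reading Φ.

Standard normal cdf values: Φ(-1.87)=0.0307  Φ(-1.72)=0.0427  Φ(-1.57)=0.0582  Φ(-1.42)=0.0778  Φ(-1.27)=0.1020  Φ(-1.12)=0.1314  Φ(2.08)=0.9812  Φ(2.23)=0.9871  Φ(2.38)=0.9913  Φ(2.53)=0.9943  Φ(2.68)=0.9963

Lower: z₀ + z₁ = 0.316 + (-1.645) = -1.329; 1 − a(z₀+z₁) = 1 − (-0.057)(-1.329) = 0.9242; argument = 0.316 + (-1.329)/0.9242 = -1.1219 → -1.12.
α₁ = Φ(-1.12) = 0.1314; rank = round(1000 × 0.1314) = 131; θ*₍131₎ = 10.10.
Upper: z₀ + z₂ = 1.961; 1 − a(z₀+z₂) = 1.1118; argument = 2.0798 → 2.08; α₂ = 0.9812; rank = 981; θ*₍981₎ = 13.58.

(10.10, 13.58)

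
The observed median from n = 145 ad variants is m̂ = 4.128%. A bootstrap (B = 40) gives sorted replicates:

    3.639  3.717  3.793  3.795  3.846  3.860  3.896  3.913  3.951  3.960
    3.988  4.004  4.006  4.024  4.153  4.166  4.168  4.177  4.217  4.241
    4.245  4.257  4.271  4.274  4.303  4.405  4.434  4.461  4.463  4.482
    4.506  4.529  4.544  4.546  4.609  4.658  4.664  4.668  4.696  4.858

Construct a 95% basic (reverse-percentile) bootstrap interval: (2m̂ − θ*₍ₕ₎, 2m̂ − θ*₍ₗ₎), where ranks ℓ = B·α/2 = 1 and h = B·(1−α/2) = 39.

Percentile endpoints at ranks 1 and 39: θ*₍1₎ = 3.639, θ*₍39₎ = 4.696.
Basic interval reflects these around m̂:
  lower = 2 × 4.128 − 4.696 = 3.560
  upper = 2 × 4.128 − 3.639 = 4.617

(3.560, 4.617)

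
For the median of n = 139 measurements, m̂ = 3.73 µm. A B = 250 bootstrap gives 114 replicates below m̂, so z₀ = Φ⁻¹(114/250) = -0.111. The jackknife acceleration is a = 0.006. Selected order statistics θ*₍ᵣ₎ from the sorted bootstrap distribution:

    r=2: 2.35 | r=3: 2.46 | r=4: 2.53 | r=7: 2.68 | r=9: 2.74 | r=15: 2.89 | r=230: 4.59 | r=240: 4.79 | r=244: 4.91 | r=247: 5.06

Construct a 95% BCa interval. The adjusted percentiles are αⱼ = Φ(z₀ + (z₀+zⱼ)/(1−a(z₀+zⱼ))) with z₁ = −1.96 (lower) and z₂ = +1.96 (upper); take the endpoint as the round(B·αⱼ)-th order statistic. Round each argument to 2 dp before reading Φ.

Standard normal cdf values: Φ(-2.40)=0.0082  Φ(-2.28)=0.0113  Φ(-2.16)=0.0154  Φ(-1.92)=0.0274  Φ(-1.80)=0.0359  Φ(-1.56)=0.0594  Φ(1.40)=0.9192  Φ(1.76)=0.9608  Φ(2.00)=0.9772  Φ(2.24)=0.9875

Lower: z₀ + z₁ = -0.111 + (-1.960) = -2.071; 1 − a(z₀+z₁) = 1 − (0.006)(-2.071) = 1.0124; argument = -0.111 + (-2.071)/1.0124 = -2.1566 → -2.16.
α₁ = Φ(-2.16) = 0.0154; rank = round(250 × 0.0154) = 4; θ*₍4₎ = 2.53.
Upper: z₀ + z₂ = 1.849; 1 − a(z₀+z₂) = 0.9889; argument = 1.7587 → 1.76; α₂ = 0.9608; rank = 240; θ*₍240₎ = 4.79.

(2.53, 4.79)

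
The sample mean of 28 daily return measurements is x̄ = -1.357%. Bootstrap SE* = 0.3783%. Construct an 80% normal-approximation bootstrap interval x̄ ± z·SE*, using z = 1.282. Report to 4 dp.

Margin = 1.282 × 0.3783 = 0.48498
Interval: -1.357 ± 0.48498

(-1.8420, -0.8720)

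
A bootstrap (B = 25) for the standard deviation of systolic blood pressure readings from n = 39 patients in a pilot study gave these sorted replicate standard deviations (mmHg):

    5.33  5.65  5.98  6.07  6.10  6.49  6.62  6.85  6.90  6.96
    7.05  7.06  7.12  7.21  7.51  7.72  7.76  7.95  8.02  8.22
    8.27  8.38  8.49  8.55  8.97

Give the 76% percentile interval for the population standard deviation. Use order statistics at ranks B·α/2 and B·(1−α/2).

α = 0.24; lower rank = 25 × 0.120 = 3; upper rank = 25 × 0.880 = 22.
The 3rd smallest replicate is 5.98; the 22nd is 8.38.

(5.98, 8.38)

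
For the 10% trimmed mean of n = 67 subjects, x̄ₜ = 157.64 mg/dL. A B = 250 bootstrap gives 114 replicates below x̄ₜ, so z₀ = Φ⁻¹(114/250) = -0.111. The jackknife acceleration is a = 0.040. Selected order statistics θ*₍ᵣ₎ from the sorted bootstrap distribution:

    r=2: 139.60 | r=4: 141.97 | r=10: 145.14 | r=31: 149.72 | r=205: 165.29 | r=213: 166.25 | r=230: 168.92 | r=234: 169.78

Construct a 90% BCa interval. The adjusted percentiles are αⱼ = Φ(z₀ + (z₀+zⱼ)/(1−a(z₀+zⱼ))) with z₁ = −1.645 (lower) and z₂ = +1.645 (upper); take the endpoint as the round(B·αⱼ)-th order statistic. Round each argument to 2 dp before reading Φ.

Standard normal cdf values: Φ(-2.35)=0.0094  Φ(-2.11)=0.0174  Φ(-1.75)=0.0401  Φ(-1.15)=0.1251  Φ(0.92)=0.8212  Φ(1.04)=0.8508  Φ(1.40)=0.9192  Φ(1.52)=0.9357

(145.14, 169.78)

Lower: z₀ + z₁ = -0.111 + (-1.645) = -1.756; 1 − a(z₀+z₁) = 1 − (0.040)(-1.756) = 1.0702; argument = -0.111 + (-1.756)/1.0702 = -1.7518 → -1.75.
α₁ = Φ(-1.75) = 0.0401; rank = round(250 × 0.0401) = 10; θ*₍10₎ = 145.14.
Upper: z₀ + z₂ = 1.534; 1 − a(z₀+z₂) = 0.9386; argument = 1.5233 → 1.52; α₂ = 0.9357; rank = 234; θ*₍234₎ = 169.78.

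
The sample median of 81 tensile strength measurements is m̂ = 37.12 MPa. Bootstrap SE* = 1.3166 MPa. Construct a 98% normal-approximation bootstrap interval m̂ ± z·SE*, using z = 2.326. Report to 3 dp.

Margin = 2.326 × 1.3166 = 3.0624
Interval: 37.12 ± 3.0624

(34.058, 40.182)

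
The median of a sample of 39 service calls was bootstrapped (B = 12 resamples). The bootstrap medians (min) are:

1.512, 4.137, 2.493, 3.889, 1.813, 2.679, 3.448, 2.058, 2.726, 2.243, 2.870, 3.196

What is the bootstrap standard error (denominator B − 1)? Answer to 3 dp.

SE* = 0.806

Bootstrap SE is the standard deviation of the 12 replicate medians.
Mean of replicates: (1.512 + 4.137 + 2.493 + 3.889 + 1.813 + 2.679 + 3.448 + 2.058 + 2.726 + 2.243 + 2.870 + 3.196) / 12 = 33.0640 / 12 = 2.7553
Sum of squared deviations: (−1.2433)² + (+1.3817)² + (−0.2623)² + (+1.1337)² + (−0.9423)² + (−0.0763)² + (+0.6927)² + (−0.6973)² + (−0.0293)² + (−0.5123)² + (+0.1147)² + (+0.4407)² = 7.1395
Variance = 7.1395 / 11 = 0.6490
SE* = √0.6490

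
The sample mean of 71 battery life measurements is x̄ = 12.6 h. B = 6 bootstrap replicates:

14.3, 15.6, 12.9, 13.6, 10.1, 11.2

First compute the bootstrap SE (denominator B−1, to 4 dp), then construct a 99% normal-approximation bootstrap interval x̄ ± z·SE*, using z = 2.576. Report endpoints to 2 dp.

(7.39, 17.81)

Mean of replicates = 12.9500; sum of squared deviations = 20.4550; SE* = √(20.4550/5) = 2.0226
Margin = 2.576 × 2.0226 = 5.210
Interval: 12.6 ± 5.210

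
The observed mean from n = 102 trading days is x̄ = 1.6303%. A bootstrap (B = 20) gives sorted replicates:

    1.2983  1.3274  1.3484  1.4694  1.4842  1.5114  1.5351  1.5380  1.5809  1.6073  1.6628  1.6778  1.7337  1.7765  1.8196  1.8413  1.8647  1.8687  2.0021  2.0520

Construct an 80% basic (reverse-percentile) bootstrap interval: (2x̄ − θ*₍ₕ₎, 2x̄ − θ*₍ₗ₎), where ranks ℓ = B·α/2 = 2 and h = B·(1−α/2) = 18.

(1.3919, 1.9332)

Percentile endpoints at ranks 2 and 18: θ*₍2₎ = 1.3274, θ*₍18₎ = 1.8687.
Basic interval reflects these around x̄:
  lower = 2 × 1.6303 − 1.8687 = 1.3919
  upper = 2 × 1.6303 − 1.3274 = 1.9332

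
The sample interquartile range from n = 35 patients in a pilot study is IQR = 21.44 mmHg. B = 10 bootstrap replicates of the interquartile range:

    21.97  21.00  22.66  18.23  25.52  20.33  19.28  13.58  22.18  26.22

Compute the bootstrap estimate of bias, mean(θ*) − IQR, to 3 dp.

bias = −0.343

mean(θ*) = (21.97 + 21.00 + 22.66 + 18.23 + 25.52 + 20.33 + 19.28 + 13.58 + 22.18 + 26.22) / 10 = 21.0970
bias = 21.0970 − 21.44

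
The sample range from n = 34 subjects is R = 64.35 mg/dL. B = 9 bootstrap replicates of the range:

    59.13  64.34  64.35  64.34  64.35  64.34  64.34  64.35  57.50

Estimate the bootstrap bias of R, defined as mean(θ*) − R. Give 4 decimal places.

mean(θ*) = (59.13 + 64.34 + 64.35 + 64.34 + 64.35 + 64.34 + 64.34 + 64.35 + 57.50) / 9 = 63.00444
bias = 63.00444 − 64.35

bias = −1.3456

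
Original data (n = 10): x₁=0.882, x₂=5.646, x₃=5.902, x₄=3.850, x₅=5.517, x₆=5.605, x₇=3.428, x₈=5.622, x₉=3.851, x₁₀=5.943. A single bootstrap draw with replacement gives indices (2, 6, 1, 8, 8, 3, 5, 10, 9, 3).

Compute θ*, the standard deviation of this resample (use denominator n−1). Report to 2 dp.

Resample values: 5.646, 5.605, 0.882, 5.622, 5.622, 5.902, 5.517, 5.943, 3.851, 5.902.
Mean = 5.0492; sum of squared deviations = 22.5948
s² = 22.5948 / 9 = 2.5105
s = √2.5105 = 1.58

θ* = 1.58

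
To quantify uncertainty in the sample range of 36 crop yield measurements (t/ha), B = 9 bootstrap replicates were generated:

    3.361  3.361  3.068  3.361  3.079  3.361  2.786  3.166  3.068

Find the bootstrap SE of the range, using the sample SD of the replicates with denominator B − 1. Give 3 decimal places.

Bootstrap SE is the standard deviation of the 9 replicate ranges.
Mean of replicates: (3.361 + 3.361 + 3.068 + 3.361 + 3.079 + 3.361 + 2.786 + 3.166 + 3.068) / 9 = 28.61100 / 9 = 3.17900
Sum of squared deviations: (+0.18200)² + (+0.18200)² + (−0.11100)² + (+0.18200)² + (−0.10000)² + (+0.18200)² + (−0.39300)² + (−0.01300)² + (−0.11100)² = 0.32176
Variance = 0.32176 / 8 = 0.04022
SE* = √0.04022

SE* = 0.201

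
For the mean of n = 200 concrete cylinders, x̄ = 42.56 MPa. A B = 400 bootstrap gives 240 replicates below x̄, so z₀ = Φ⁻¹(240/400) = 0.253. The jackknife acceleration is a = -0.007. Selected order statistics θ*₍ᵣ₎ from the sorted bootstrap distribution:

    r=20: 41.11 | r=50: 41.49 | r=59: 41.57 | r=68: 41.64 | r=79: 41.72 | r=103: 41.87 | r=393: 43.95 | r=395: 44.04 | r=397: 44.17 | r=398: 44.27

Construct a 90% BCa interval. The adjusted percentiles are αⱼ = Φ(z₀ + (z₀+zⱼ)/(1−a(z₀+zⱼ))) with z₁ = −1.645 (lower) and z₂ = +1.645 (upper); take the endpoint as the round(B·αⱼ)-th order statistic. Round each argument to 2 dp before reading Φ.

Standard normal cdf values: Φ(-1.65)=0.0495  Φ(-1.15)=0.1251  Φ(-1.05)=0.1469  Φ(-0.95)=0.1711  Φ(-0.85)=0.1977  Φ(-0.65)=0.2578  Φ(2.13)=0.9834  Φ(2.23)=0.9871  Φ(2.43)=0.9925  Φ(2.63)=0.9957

Lower: z₀ + z₁ = 0.253 + (-1.645) = -1.392; 1 − a(z₀+z₁) = 1 − (-0.007)(-1.392) = 0.9903; argument = 0.253 + (-1.392)/0.9903 = -1.1527 → -1.15.
α₁ = Φ(-1.15) = 0.1251; rank = round(400 × 0.1251) = 50; θ*₍50₎ = 41.49.
Upper: z₀ + z₂ = 1.898; 1 − a(z₀+z₂) = 1.0133; argument = 2.1261 → 2.13; α₂ = 0.9834; rank = 393; θ*₍393₎ = 43.95.

(41.49, 43.95)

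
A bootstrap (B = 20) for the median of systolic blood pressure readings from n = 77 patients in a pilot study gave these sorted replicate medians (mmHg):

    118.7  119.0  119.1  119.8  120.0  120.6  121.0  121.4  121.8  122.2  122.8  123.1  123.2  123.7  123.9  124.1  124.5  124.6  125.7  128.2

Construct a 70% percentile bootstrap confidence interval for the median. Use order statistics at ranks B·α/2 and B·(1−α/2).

(119.1, 124.5)

α = 0.30; lower rank = 20 × 0.150 = 3; upper rank = 20 × 0.850 = 17.
The 3rd smallest replicate is 119.1; the 17th is 124.5.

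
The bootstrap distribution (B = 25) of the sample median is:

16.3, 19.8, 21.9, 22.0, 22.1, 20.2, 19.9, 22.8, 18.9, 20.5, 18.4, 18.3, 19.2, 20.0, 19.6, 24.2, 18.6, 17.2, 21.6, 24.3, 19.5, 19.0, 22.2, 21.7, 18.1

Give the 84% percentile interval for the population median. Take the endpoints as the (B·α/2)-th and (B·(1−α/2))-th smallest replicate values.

(17.2, 22.8)

Sorted replicates: 16.3, 17.2, 18.1, 18.3, 18.4, 18.6, 18.9, 19.0, 19.2, 19.5, 19.6, 19.8, 19.9, 20.0, 20.2, 20.5, 21.6, 21.7, 21.9, 22.0, 22.1, 22.2, 22.8, 24.2, 24.3
α = 0.16; lower rank = 25 × 0.080 = 2; upper rank = 25 × 0.920 = 23.
The 2nd smallest replicate is 17.2; the 23rd is 22.8.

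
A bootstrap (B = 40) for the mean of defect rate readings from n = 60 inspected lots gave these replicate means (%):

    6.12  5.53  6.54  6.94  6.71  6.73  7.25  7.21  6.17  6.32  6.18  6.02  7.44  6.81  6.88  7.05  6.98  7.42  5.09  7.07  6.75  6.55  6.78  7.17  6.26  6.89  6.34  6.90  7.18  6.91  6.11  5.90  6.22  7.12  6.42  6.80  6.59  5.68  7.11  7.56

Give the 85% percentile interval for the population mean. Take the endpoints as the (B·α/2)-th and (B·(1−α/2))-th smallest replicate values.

Sorted replicates: 5.09, 5.53, 5.68, 5.90, 6.02, 6.11, 6.12, 6.17, 6.18, 6.22, 6.26, 6.32, 6.34, 6.42, 6.54, 6.55, 6.59, 6.71, 6.73, 6.75, 6.78, 6.80, 6.81, 6.88, 6.89, 6.90, 6.91, 6.94, 6.98, 7.05, 7.07, 7.11, 7.12, 7.17, 7.18, 7.21, 7.25, 7.42, 7.44, 7.56
α = 0.15; lower rank = 40 × 0.075 = 3; upper rank = 40 × 0.925 = 37.
The 3rd smallest replicate is 5.68; the 37th is 7.25.

(5.68, 7.25)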